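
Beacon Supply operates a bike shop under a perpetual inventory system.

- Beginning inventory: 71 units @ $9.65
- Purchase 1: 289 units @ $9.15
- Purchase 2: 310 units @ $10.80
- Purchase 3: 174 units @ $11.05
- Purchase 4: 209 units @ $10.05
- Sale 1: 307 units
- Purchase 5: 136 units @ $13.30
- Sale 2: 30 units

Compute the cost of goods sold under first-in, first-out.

Sale 1 (307) [FIFO — oldest first]: 71 @ $9.65 + 236 @ $9.15 = $2,844.55
Sale 2 (30) [FIFO — oldest first]: 30 @ $9.15 = $274.50
Total COGS = $2,844.55 + $274.50 = $3,119.05
Ending inventory: 23 @ $9.15 + 310 @ $10.80 + 174 @ $11.05 + 209 @ $10.05 + 136 @ $13.30 = $9,390.40
Check: goods available $12,509.45 = COGS $3,119.05 + ending $9,390.40

COGS = $3,119.05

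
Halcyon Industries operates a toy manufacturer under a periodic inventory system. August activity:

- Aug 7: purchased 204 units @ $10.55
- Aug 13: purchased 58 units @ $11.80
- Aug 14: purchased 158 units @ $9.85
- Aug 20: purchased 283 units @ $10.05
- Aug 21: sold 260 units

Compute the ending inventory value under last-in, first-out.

Aug 21, 260 sold [LIFO — newest first]: 260 @ $10.05 = $2,613.00
Ending inventory: 204 @ $10.55 + 58 @ $11.80 + 158 @ $9.85 + 23 @ $10.05 = $4,624.05
Check: goods available $7,237.05 = COGS $2,613.00 + ending $4,624.05

Ending inventory = $4,624.05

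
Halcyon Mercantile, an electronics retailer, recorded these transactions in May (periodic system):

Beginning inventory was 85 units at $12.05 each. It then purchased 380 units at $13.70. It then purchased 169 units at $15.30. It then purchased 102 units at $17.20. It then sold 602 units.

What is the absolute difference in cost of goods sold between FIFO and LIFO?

$548.45

FIFO COGS: 85 @ $12.05 + 380 @ $13.70 + 137 @ $15.30 = $8,326.35
LIFO COGS: 102 @ $17.20 + 169 @ $15.30 + 331 @ $13.70 = $8,874.80
Difference = |$8,326.35 − $8,874.80| = $548.45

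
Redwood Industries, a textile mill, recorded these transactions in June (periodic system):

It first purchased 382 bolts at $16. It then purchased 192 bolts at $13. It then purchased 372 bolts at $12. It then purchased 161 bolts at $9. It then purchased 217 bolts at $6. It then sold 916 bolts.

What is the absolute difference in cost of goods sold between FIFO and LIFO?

FIFO COGS: 382 @ $16 + 192 @ $13 + 342 @ $12 = $12,712
LIFO COGS: 217 @ $6 + 161 @ $9 + 372 @ $12 + 166 @ $13 = $9,373
Difference = |$12,712 − $9,373| = $3,339

$3,339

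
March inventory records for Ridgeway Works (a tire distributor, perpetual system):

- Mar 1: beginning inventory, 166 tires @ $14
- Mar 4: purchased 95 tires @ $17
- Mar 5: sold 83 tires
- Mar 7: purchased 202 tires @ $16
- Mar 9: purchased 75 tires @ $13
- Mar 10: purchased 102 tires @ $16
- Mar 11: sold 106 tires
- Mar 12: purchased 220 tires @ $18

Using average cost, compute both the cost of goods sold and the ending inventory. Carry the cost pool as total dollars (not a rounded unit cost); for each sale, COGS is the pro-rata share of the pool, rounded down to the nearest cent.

After Mar 1: 166 on hand, pool $2,324.00 (≈ $14.0000 each)
After Mar 4: 261 on hand, pool $3,939.00 (≈ $15.0920 each)
Mar 5, sell 83: 83/261 × $3,939.00 → $1,252.63
After Mar 7: 380 on hand, pool $5,918.37 (≈ $15.5747 each)
After Mar 9: 455 on hand, pool $6,893.37 (≈ $15.1503 each)
After Mar 10: 557 on hand, pool $8,525.37 (≈ $15.3059 each)
Mar 11, sell 106: 106/557 × $8,525.37 → $1,622.42
After Mar 12: 671 on hand, pool $10,862.95 (≈ $16.1892 each)
Total COGS = $1,252.63 + $1,622.42 = $2,875.05
Ending inventory (cost pool remaining) = $10,862.95
Check: goods available $13,738.00 = COGS $2,875.05 + ending $10,862.95

COGS = $2,875.05; ending inventory = $10,862.95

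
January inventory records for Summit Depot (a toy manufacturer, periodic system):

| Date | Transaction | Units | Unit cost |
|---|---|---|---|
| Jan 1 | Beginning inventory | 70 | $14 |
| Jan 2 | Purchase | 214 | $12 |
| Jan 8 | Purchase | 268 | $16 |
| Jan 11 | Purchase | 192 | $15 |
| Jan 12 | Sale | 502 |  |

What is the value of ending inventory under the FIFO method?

Ending inventory = $3,680

Jan 12, 502 sold [FIFO — oldest first]: 70 @ $14 + 214 @ $12 + 218 @ $16 = $7,036
Ending inventory: 50 @ $16 + 192 @ $15 = $3,680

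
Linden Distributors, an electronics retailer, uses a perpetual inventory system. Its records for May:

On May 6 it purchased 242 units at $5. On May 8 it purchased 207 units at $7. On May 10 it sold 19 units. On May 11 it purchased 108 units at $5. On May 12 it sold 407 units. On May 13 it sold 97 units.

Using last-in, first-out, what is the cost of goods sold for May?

COGS = $3,029

May 10, 19 sold [LIFO — newest first]: 19 @ $7 = $133
May 12, 407 sold [LIFO — newest first]: 108 @ $5 + 188 @ $7 + 111 @ $5 = $2,411
May 13, 97 sold [LIFO — newest first]: 97 @ $5 = $485
Total COGS = $133 + $2,411 + $485 = $3,029
Ending inventory: 34 @ $5 = $170
Check: goods available $3,199 = COGS $3,029 + ending $170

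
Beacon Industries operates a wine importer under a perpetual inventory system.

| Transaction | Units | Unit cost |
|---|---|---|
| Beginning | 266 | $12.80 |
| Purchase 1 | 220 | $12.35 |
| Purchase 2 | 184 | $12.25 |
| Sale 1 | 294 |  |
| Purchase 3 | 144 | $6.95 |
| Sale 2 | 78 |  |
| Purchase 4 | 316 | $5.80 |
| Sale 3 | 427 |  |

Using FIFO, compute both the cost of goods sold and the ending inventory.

Sale 1 (294) [FIFO — oldest first]: 266 @ $12.80 + 28 @ $12.35 = $3,750.60
Sale 2 (78) [FIFO — oldest first]: 78 @ $12.35 = $963.30
Sale 3 (427) [FIFO — oldest first]: 114 @ $12.35 + 184 @ $12.25 + 129 @ $6.95 = $4,558.45
Total COGS = $3,750.60 + $963.30 + $4,558.45 = $9,272.35
Ending inventory: 15 @ $6.95 + 316 @ $5.80 = $1,937.05

COGS = $9,272.35; ending inventory = $1,937.05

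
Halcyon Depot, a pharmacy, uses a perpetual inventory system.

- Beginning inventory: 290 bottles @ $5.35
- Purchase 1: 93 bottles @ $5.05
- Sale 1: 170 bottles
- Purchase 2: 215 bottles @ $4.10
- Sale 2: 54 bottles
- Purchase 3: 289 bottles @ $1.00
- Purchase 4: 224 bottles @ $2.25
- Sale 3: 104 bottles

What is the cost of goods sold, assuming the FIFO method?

COGS = $1,743.40

Sale 1 (170) [FIFO — oldest first]: 170 @ $5.35 = $909.50
Sale 2 (54) [FIFO — oldest first]: 54 @ $5.35 = $288.90
Sale 3 (104) [FIFO — oldest first]: 66 @ $5.35 + 38 @ $5.05 = $545.00
Total COGS = $909.50 + $288.90 + $545.00 = $1,743.40
Ending inventory: 55 @ $5.05 + 215 @ $4.10 + 289 @ $1.00 + 224 @ $2.25 = $1,952.25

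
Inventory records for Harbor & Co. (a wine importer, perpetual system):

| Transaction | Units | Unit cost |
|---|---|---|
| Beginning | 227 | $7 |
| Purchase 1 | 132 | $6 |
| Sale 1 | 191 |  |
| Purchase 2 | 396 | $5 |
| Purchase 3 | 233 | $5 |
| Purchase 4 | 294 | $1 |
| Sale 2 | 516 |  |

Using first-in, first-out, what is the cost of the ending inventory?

Sale 1 (191) [FIFO — oldest first]: 191 @ $7 = $1,337
Sale 2 (516) [FIFO — oldest first]: 36 @ $7 + 132 @ $6 + 348 @ $5 = $2,784
Total COGS = $1,337 + $2,784 = $4,121
Ending inventory: 48 @ $5 + 233 @ $5 + 294 @ $1 = $1,699
Check: goods available $5,820 = COGS $4,121 + ending $1,699

Ending inventory = $1,699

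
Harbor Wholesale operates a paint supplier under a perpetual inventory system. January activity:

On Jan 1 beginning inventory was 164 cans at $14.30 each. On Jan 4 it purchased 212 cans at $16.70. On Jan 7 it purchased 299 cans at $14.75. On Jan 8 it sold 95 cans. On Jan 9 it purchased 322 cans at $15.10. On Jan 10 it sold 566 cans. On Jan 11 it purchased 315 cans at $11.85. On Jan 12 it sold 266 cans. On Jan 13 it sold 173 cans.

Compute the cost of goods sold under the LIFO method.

COGS = $15,744.00

Jan 8, 95 sold [LIFO — newest first]: 95 @ $14.75 = $1,401.25
Jan 10, 566 sold [LIFO — newest first]: 322 @ $15.10 + 204 @ $14.75 + 40 @ $16.70 = $8,539.20
Jan 12, 266 sold [LIFO — newest first]: 266 @ $11.85 = $3,152.10
Jan 13, 173 sold [LIFO — newest first]: 49 @ $11.85 + 124 @ $16.70 = $2,651.45
Total COGS = $1,401.25 + $8,539.20 + $3,152.10 + $2,651.45 = $15,744.00
Ending inventory: 164 @ $14.30 + 48 @ $16.70 = $3,146.80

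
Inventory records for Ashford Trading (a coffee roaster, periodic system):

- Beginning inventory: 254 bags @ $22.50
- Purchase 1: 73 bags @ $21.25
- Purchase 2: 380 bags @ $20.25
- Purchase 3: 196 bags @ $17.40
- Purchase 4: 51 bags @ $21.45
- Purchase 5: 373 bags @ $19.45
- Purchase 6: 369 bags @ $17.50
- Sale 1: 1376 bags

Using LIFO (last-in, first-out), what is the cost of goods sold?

COGS = $26,060.45

Sale 1 (1376) [LIFO — newest first]: 369 @ $17.50 + 373 @ $19.45 + 51 @ $21.45 + 196 @ $17.40 + 380 @ $20.25 + 7 @ $21.25 = $26,060.45
Ending inventory: 254 @ $22.50 + 66 @ $21.25 = $7,117.50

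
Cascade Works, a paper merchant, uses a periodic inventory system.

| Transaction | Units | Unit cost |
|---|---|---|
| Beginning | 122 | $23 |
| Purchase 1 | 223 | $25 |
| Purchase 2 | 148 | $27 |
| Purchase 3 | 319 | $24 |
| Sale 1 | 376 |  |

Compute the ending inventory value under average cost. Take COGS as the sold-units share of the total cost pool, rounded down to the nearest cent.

Sale 1, sell 376: 376/812 × $20,033.00 → $9,276.36
Ending inventory (cost pool remaining) = $10,756.64
Check: goods available $20,033.00 = COGS $9,276.36 + ending $10,756.64

Ending inventory = $10,756.64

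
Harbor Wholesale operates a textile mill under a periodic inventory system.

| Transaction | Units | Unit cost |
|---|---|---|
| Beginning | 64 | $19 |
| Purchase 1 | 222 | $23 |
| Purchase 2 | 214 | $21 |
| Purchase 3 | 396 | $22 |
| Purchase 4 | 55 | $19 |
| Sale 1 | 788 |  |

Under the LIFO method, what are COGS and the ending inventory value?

Sale 1 (788) [LIFO — newest first]: 55 @ $19 + 396 @ $22 + 214 @ $21 + 123 @ $23 = $17,080
Ending inventory: 64 @ $19 + 99 @ $23 = $3,493

COGS = $17,080; ending inventory = $3,493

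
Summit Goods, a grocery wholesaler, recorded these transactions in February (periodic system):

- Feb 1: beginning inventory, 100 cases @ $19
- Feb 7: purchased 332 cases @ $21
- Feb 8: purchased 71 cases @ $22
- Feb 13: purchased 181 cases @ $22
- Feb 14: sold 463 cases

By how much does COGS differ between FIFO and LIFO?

FIFO COGS: 100 @ $19 + 332 @ $21 + 31 @ $22 = $9,554
LIFO COGS: 181 @ $22 + 71 @ $22 + 211 @ $21 = $9,975
Difference = |$9,554 − $9,975| = $421

$421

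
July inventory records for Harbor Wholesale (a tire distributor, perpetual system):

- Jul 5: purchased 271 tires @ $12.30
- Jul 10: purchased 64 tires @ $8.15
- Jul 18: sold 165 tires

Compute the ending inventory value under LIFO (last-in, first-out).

Ending inventory = $2,091.00

Jul 18, 165 sold [LIFO — newest first]: 64 @ $8.15 + 101 @ $12.30 = $1,763.90
Ending inventory: 170 @ $12.30 = $2,091.00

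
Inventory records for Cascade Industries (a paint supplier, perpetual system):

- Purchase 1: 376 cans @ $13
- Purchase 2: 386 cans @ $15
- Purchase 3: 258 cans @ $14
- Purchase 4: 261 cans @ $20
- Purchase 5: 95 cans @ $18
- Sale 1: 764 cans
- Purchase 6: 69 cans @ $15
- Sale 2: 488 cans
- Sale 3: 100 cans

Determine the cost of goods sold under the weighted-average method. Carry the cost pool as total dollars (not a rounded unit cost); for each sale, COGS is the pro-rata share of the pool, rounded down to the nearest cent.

After Purchase 1: 376 on hand, pool $4,888.00 (≈ $13.0000 each)
After Purchase 2: 762 on hand, pool $10,678.00 (≈ $14.0131 each)
After Purchase 3: 1020 on hand, pool $14,290.00 (≈ $14.0098 each)
After Purchase 4: 1281 on hand, pool $19,510.00 (≈ $15.2303 each)
After Purchase 5: 1376 on hand, pool $21,220.00 (≈ $15.4215 each)
Sale 1, sell 764: 764/1376 × $21,220.00 → $11,782.03
After Purchase 6: 681 on hand, pool $10,472.97 (≈ $15.3788 each)
Sale 2, sell 488: 488/681 × $10,472.97 → $7,504.85
Sale 3, sell 100: 100/193 × $2,968.12 → $1,537.88
Total COGS = $11,782.03 + $7,504.85 + $1,537.88 = $20,824.76
Ending inventory (cost pool remaining) = $1,430.24
Check: goods available $22,255.00 = COGS $20,824.76 + ending $1,430.24

COGS = $20,824.76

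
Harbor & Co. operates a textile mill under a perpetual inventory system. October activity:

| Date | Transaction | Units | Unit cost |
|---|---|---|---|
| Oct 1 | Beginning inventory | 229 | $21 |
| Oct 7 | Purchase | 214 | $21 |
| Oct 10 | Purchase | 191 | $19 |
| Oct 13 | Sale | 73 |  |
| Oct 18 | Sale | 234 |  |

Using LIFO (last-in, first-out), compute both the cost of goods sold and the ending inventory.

COGS = $6,065; ending inventory = $6,867

Oct 13, 73 sold [LIFO — newest first]: 73 @ $19 = $1,387
Oct 18, 234 sold [LIFO — newest first]: 118 @ $19 + 116 @ $21 = $4,678
Total COGS = $1,387 + $4,678 = $6,065
Ending inventory: 229 @ $21 + 98 @ $21 = $6,867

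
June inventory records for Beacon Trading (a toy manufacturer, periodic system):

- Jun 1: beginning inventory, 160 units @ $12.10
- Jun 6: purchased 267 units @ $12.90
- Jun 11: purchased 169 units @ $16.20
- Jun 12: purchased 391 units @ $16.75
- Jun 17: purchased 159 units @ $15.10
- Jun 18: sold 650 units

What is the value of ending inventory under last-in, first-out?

Ending inventory = $6,498.10

Jun 18, 650 sold [LIFO — newest first]: 159 @ $15.10 + 391 @ $16.75 + 100 @ $16.20 = $10,570.15
Ending inventory: 160 @ $12.10 + 267 @ $12.90 + 69 @ $16.20 = $6,498.10
Check: goods available $17,068.25 = COGS $10,570.15 + ending $6,498.10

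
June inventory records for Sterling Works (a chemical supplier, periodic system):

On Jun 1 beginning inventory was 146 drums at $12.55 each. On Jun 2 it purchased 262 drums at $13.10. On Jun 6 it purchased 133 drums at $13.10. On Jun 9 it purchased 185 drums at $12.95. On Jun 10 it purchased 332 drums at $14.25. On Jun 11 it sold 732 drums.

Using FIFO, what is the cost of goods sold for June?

COGS = $9,488.05

Jun 11, 732 sold [FIFO — oldest first]: 146 @ $12.55 + 262 @ $13.10 + 133 @ $13.10 + 185 @ $12.95 + 6 @ $14.25 = $9,488.05
Ending inventory: 326 @ $14.25 = $4,645.50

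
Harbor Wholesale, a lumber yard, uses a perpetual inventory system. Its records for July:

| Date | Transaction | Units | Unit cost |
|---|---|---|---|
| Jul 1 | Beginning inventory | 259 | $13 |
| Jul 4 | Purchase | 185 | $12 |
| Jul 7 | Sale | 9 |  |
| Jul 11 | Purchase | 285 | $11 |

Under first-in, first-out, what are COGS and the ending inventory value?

COGS = $117; ending inventory = $8,605

Jul 7, 9 sold [FIFO — oldest first]: 9 @ $13 = $117
Ending inventory: 250 @ $13 + 185 @ $12 + 285 @ $11 = $8,605
Check: goods available $8,722 = COGS $117 + ending $8,605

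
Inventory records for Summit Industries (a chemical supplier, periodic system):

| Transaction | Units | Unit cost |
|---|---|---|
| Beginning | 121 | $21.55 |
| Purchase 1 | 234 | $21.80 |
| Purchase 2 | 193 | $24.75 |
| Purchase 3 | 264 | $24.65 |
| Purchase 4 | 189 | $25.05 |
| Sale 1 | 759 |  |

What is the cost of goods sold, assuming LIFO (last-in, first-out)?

Sale 1 (759) [LIFO — newest first]: 189 @ $25.05 + 264 @ $24.65 + 193 @ $24.75 + 113 @ $21.80 = $18,482.20
Ending inventory: 121 @ $21.55 + 121 @ $21.80 = $5,245.35

COGS = $18,482.20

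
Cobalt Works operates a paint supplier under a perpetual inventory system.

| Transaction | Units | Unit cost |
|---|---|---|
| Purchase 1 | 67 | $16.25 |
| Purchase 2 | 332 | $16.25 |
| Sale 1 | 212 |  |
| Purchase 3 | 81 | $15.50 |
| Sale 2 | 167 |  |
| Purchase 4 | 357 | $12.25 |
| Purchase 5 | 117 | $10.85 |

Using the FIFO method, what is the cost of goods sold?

COGS = $6,158.75

Sale 1 (212) [FIFO — oldest first]: 67 @ $16.25 + 145 @ $16.25 = $3,445.00
Sale 2 (167) [FIFO — oldest first]: 167 @ $16.25 = $2,713.75
Total COGS = $3,445.00 + $2,713.75 = $6,158.75
Ending inventory: 20 @ $16.25 + 81 @ $15.50 + 357 @ $12.25 + 117 @ $10.85 = $7,223.20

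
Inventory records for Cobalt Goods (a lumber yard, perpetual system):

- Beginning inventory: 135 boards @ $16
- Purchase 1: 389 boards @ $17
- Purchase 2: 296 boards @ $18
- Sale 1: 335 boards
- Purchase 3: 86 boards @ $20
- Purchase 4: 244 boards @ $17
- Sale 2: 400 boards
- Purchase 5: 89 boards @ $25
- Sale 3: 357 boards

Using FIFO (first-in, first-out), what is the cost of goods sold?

COGS = $18,983

Sale 1 (335) [FIFO — oldest first]: 135 @ $16 + 200 @ $17 = $5,560
Sale 2 (400) [FIFO — oldest first]: 189 @ $17 + 211 @ $18 = $7,011
Sale 3 (357) [FIFO — oldest first]: 85 @ $18 + 86 @ $20 + 186 @ $17 = $6,412
Total COGS = $5,560 + $7,011 + $6,412 = $18,983
Ending inventory: 58 @ $17 + 89 @ $25 = $3,211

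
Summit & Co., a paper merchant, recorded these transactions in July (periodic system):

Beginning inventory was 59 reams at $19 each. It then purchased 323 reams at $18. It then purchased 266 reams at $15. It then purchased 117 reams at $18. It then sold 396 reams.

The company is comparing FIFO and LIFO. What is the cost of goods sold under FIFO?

FIFO COGS: 59 @ $19 + 323 @ $18 + 14 @ $15 = $7,145
LIFO COGS: 117 @ $18 + 266 @ $15 + 13 @ $18 = $6,330

COGS = $7,145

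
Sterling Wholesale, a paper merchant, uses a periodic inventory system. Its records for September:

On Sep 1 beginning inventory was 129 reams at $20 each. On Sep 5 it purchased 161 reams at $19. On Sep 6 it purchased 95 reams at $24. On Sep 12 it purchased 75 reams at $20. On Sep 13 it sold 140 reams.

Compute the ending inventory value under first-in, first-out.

Sep 13, 140 sold [FIFO — oldest first]: 129 @ $20 + 11 @ $19 = $2,789
Ending inventory: 150 @ $19 + 95 @ $24 + 75 @ $20 = $6,630
Check: goods available $9,419 = COGS $2,789 + ending $6,630

Ending inventory = $6,630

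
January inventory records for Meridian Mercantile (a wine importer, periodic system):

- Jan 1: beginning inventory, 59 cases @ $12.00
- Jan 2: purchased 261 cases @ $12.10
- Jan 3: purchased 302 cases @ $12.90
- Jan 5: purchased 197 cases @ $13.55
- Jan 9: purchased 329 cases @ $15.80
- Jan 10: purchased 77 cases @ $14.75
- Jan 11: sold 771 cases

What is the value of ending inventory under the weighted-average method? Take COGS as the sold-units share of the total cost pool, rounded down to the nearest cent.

Ending inventory = $6,213.39

Jan 11, sell 771: 771/1225 × $16,765.20 → $10,551.81
Ending inventory (cost pool remaining) = $6,213.39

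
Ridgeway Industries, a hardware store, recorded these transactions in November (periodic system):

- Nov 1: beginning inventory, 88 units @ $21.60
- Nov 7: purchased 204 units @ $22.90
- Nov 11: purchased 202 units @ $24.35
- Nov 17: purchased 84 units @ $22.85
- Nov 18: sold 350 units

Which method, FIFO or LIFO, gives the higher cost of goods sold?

FIFO COGS: 88 @ $21.60 + 204 @ $22.90 + 58 @ $24.35 = $7,984.70
LIFO COGS: 84 @ $22.85 + 202 @ $24.35 + 64 @ $22.90 = $8,303.70

LIFO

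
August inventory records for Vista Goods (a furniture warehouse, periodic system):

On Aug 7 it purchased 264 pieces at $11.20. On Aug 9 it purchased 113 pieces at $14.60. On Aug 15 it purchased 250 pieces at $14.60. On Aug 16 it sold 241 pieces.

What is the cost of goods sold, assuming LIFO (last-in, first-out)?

Aug 16, 241 sold [LIFO — newest first]: 241 @ $14.60 = $3,518.60
Ending inventory: 264 @ $11.20 + 113 @ $14.60 + 9 @ $14.60 = $4,738.00

COGS = $3,518.60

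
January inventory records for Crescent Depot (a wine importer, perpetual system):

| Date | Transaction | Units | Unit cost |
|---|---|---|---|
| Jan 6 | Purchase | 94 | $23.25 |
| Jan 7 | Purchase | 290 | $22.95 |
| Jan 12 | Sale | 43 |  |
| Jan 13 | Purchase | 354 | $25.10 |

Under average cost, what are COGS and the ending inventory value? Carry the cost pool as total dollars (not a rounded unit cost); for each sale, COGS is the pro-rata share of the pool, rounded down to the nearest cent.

After Jan 6: 94 on hand, pool $2,185.50 (≈ $23.2500 each)
After Jan 7: 384 on hand, pool $8,841.00 (≈ $23.0234 each)
Jan 12, sell 43: 43/384 × $8,841.00 → $990.00
After Jan 13: 695 on hand, pool $16,736.40 (≈ $24.0812 each)
Ending inventory (cost pool remaining) = $16,736.40
Check: goods available $17,726.40 = COGS $990.00 + ending $16,736.40

COGS = $990.00; ending inventory = $16,736.40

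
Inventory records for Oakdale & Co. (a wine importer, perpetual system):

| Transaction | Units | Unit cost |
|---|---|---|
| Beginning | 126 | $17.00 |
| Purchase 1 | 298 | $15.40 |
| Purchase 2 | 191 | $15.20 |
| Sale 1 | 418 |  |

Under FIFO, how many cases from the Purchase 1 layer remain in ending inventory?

Sale 1 (418) [FIFO — oldest first]: 126 @ $17.00 + 292 @ $15.40 = $6,638.80
Ending inventory: 6 @ $15.40 + 191 @ $15.20 = $2,995.60
Check: goods available $9,634.40 = COGS $6,638.80 + ending $2,995.60

6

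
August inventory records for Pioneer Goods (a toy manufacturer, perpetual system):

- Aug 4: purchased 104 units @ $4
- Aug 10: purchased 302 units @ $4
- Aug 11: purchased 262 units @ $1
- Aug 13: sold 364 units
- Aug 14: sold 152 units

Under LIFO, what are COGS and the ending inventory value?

Aug 13, 364 sold [LIFO — newest first]: 262 @ $1 + 102 @ $4 = $670
Aug 14, 152 sold [LIFO — newest first]: 152 @ $4 = $608
Total COGS = $670 + $608 = $1,278
Ending inventory: 104 @ $4 + 48 @ $4 = $608
Check: goods available $1,886 = COGS $1,278 + ending $608

COGS = $1,278; ending inventory = $608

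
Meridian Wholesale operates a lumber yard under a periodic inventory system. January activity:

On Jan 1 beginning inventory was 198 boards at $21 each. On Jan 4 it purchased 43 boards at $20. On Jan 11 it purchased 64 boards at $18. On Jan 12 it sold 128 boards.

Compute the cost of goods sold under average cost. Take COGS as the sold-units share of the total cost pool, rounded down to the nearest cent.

Jan 12, sell 128: 128/305 × $6,170.00 → $2,589.37
Ending inventory (cost pool remaining) = $3,580.63
Check: goods available $6,170.00 = COGS $2,589.37 + ending $3,580.63

COGS = $2,589.37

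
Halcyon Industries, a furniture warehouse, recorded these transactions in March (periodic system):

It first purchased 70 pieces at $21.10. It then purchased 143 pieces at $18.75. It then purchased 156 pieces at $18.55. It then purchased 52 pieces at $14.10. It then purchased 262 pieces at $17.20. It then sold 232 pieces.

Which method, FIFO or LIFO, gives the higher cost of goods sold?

FIFO

FIFO COGS: 70 @ $21.10 + 143 @ $18.75 + 19 @ $18.55 = $4,510.70
LIFO COGS: 232 @ $17.20 = $3,990.40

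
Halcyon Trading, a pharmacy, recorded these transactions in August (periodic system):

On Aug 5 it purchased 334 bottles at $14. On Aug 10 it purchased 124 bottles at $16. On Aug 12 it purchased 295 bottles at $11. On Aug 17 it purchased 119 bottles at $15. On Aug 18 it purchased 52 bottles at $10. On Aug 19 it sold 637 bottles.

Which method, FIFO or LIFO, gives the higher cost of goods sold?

FIFO

FIFO COGS: 334 @ $14 + 124 @ $16 + 179 @ $11 = $8,629
LIFO COGS: 52 @ $10 + 119 @ $15 + 295 @ $11 + 124 @ $16 + 47 @ $14 = $8,192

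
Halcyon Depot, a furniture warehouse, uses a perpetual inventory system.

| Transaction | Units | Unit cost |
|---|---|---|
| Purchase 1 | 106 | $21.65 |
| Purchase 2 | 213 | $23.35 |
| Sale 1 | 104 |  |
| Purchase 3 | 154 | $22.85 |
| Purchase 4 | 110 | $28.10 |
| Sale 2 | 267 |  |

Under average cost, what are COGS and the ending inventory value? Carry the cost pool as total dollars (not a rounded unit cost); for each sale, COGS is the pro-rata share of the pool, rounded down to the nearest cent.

COGS = $8,784.72; ending inventory = $5,093.63

After Purchase 1: 106 on hand, pool $2,294.90 (≈ $21.6500 each)
After Purchase 2: 319 on hand, pool $7,268.45 (≈ $22.7851 each)
Sale 1, sell 104: 104/319 × $7,268.45 → $2,369.65
After Purchase 3: 369 on hand, pool $8,417.70 (≈ $22.8122 each)
After Purchase 4: 479 on hand, pool $11,508.70 (≈ $24.0265 each)
Sale 2, sell 267: 267/479 × $11,508.70 → $6,415.07
Total COGS = $2,369.65 + $6,415.07 = $8,784.72
Ending inventory (cost pool remaining) = $5,093.63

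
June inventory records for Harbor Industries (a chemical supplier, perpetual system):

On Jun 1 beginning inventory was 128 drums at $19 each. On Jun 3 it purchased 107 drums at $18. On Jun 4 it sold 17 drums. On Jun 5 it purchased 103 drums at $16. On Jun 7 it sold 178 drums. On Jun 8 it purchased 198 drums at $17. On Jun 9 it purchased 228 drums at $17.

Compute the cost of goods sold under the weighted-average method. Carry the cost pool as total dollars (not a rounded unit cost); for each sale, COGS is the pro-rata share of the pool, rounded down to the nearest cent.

After Jun 1: 128 on hand, pool $2,432.00 (≈ $19.0000 each)
After Jun 3: 235 on hand, pool $4,358.00 (≈ $18.5447 each)
Jun 4, sell 17: 17/235 × $4,358.00 → $315.25
After Jun 5: 321 on hand, pool $5,690.75 (≈ $17.7282 each)
Jun 7, sell 178: 178/321 × $5,690.75 → $3,155.61
After Jun 8: 341 on hand, pool $5,901.14 (≈ $17.3054 each)
After Jun 9: 569 on hand, pool $9,777.14 (≈ $17.1830 each)
Total COGS = $315.25 + $3,155.61 = $3,470.86
Ending inventory (cost pool remaining) = $9,777.14
Check: goods available $13,248.00 = COGS $3,470.86 + ending $9,777.14

COGS = $3,470.86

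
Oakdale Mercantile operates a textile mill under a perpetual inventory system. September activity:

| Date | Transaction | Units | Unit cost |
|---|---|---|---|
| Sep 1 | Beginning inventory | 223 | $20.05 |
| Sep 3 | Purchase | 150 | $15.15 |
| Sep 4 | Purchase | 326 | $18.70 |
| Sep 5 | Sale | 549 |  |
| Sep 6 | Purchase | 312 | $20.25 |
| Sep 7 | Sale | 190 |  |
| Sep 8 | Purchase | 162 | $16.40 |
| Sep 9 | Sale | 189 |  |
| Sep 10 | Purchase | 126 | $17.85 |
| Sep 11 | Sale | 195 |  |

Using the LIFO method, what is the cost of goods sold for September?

COGS = $20,529.75

Sep 5, 549 sold [LIFO — newest first]: 326 @ $18.70 + 150 @ $15.15 + 73 @ $20.05 = $9,832.35
Sep 7, 190 sold [LIFO — newest first]: 190 @ $20.25 = $3,847.50
Sep 9, 189 sold [LIFO — newest first]: 162 @ $16.40 + 27 @ $20.25 = $3,203.55
Sep 11, 195 sold [LIFO — newest first]: 126 @ $17.85 + 69 @ $20.25 = $3,646.35
Total COGS = $9,832.35 + $3,847.50 + $3,203.55 + $3,646.35 = $20,529.75
Ending inventory: 150 @ $20.05 + 26 @ $20.25 = $3,534.00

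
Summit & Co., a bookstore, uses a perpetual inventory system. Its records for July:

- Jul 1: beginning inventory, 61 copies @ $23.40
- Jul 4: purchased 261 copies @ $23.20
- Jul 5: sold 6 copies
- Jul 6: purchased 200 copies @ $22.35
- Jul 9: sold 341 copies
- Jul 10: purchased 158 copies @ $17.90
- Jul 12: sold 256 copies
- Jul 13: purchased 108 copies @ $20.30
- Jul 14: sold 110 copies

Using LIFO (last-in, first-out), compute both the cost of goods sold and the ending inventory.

Jul 5, 6 sold [LIFO — newest first]: 6 @ $23.20 = $139.20
Jul 9, 341 sold [LIFO — newest first]: 200 @ $22.35 + 141 @ $23.20 = $7,741.20
Jul 12, 256 sold [LIFO — newest first]: 158 @ $17.90 + 98 @ $23.20 = $5,101.80
Jul 14, 110 sold [LIFO — newest first]: 108 @ $20.30 + 2 @ $23.20 = $2,238.80
Total COGS = $139.20 + $7,741.20 + $5,101.80 + $2,238.80 = $15,221.00
Ending inventory: 61 @ $23.40 + 14 @ $23.20 = $1,752.20

COGS = $15,221.00; ending inventory = $1,752.20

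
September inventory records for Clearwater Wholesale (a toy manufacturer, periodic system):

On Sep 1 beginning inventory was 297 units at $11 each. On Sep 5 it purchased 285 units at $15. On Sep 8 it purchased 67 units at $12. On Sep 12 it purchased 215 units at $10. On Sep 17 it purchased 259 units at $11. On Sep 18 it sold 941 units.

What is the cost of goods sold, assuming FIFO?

COGS = $11,343

Sep 18, 941 sold [FIFO — oldest first]: 297 @ $11 + 285 @ $15 + 67 @ $12 + 215 @ $10 + 77 @ $11 = $11,343
Ending inventory: 182 @ $11 = $2,002
Check: goods available $13,345 = COGS $11,343 + ending $2,002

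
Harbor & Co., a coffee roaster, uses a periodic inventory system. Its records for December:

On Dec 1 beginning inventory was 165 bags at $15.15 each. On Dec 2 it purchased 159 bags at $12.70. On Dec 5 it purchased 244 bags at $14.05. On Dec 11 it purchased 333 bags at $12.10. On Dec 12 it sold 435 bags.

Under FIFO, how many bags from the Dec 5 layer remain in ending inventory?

133

Dec 12, 435 sold [FIFO — oldest first]: 165 @ $15.15 + 159 @ $12.70 + 111 @ $14.05 = $6,078.60
Ending inventory: 133 @ $14.05 + 333 @ $12.10 = $5,897.95
Check: goods available $11,976.55 = COGS $6,078.60 + ending $5,897.95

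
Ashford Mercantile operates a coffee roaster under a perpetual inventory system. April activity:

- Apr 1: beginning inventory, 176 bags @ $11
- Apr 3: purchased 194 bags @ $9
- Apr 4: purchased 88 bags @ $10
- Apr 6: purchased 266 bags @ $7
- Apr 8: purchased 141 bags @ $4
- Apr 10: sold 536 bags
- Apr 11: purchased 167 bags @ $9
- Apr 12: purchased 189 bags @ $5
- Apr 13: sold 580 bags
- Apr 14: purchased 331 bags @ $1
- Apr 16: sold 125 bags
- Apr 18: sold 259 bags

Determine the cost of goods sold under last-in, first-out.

Apr 10, 536 sold [LIFO — newest first]: 141 @ $4 + 266 @ $7 + 88 @ $10 + 41 @ $9 = $3,675
Apr 13, 580 sold [LIFO — newest first]: 189 @ $5 + 167 @ $9 + 153 @ $9 + 71 @ $11 = $4,606
Apr 16, 125 sold [LIFO — newest first]: 125 @ $1 = $125
Apr 18, 259 sold [LIFO — newest first]: 206 @ $1 + 53 @ $11 = $789
Total COGS = $3,675 + $4,606 + $125 + $789 = $9,195
Ending inventory: 52 @ $11 = $572
Check: goods available $9,767 = COGS $9,195 + ending $572

COGS = $9,195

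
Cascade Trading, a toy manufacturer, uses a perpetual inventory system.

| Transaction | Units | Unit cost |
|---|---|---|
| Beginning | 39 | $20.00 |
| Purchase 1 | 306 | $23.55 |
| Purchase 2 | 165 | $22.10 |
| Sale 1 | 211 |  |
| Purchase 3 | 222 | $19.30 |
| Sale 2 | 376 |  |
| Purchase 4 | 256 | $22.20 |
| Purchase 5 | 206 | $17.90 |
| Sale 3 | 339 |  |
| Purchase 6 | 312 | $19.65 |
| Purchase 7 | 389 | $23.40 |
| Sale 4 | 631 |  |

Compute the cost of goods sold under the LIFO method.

COGS = $33,139.00

Sale 1 (211) [LIFO — newest first]: 165 @ $22.10 + 46 @ $23.55 = $4,729.80
Sale 2 (376) [LIFO — newest first]: 222 @ $19.30 + 154 @ $23.55 = $7,911.30
Sale 3 (339) [LIFO — newest first]: 206 @ $17.90 + 133 @ $22.20 = $6,640.00
Sale 4 (631) [LIFO — newest first]: 389 @ $23.40 + 242 @ $19.65 = $13,857.90
Total COGS = $4,729.80 + $7,911.30 + $6,640.00 + $13,857.90 = $33,139.00
Ending inventory: 39 @ $20.00 + 106 @ $23.55 + 123 @ $22.20 + 70 @ $19.65 = $7,382.40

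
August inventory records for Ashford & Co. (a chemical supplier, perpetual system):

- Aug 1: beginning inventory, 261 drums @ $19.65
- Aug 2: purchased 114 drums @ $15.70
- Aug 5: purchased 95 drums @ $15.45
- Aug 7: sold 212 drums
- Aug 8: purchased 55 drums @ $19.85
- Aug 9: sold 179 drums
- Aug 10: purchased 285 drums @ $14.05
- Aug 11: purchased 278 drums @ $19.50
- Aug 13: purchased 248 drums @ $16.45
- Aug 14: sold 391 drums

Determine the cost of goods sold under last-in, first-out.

Aug 7, 212 sold [LIFO — newest first]: 95 @ $15.45 + 114 @ $15.70 + 3 @ $19.65 = $3,316.50
Aug 9, 179 sold [LIFO — newest first]: 55 @ $19.85 + 124 @ $19.65 = $3,528.35
Aug 14, 391 sold [LIFO — newest first]: 248 @ $16.45 + 143 @ $19.50 = $6,868.10
Total COGS = $3,316.50 + $3,528.35 + $6,868.10 = $13,712.95
Ending inventory: 134 @ $19.65 + 285 @ $14.05 + 135 @ $19.50 = $9,269.85

COGS = $13,712.95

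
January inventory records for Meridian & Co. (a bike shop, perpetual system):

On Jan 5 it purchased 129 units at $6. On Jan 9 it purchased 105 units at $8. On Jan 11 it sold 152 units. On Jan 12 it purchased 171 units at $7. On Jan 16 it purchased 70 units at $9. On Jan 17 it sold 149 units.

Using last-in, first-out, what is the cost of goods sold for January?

Jan 11, 152 sold [LIFO — newest first]: 105 @ $8 + 47 @ $6 = $1,122
Jan 17, 149 sold [LIFO — newest first]: 70 @ $9 + 79 @ $7 = $1,183
Total COGS = $1,122 + $1,183 = $2,305
Ending inventory: 82 @ $6 + 92 @ $7 = $1,136

COGS = $2,305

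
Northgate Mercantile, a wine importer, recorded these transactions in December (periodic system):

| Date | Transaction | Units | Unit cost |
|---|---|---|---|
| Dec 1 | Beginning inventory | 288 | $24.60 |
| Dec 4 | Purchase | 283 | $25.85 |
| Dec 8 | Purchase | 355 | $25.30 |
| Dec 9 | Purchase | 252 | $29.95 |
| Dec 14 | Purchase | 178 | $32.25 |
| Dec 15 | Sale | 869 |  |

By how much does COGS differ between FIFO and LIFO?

$2,501.05

FIFO COGS: 288 @ $24.60 + 283 @ $25.85 + 298 @ $25.30 = $21,939.75
LIFO COGS: 178 @ $32.25 + 252 @ $29.95 + 355 @ $25.30 + 84 @ $25.85 = $24,440.80
Difference = |$21,939.75 − $24,440.80| = $2,501.05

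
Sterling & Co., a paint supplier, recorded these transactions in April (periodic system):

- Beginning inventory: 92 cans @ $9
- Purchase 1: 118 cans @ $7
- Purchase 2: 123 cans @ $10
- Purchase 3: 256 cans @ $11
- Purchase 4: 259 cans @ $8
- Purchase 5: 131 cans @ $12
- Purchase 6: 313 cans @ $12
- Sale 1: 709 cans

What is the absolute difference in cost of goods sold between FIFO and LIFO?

$806

FIFO COGS: 92 @ $9 + 118 @ $7 + 123 @ $10 + 256 @ $11 + 120 @ $8 = $6,660
LIFO COGS: 313 @ $12 + 131 @ $12 + 259 @ $8 + 6 @ $11 = $7,466
Difference = |$6,660 − $7,466| = $806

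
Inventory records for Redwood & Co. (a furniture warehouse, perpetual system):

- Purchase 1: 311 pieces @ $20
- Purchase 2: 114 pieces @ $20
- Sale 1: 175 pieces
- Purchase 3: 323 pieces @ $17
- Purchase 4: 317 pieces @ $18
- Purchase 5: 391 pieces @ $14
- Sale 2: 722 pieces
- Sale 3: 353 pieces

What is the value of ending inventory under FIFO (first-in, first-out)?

Sale 1 (175) [FIFO — oldest first]: 175 @ $20 = $3,500
Sale 2 (722) [FIFO — oldest first]: 136 @ $20 + 114 @ $20 + 323 @ $17 + 149 @ $18 = $13,173
Sale 3 (353) [FIFO — oldest first]: 168 @ $18 + 185 @ $14 = $5,614
Total COGS = $3,500 + $13,173 + $5,614 = $22,287
Ending inventory: 206 @ $14 = $2,884
Check: goods available $25,171 = COGS $22,287 + ending $2,884

Ending inventory = $2,884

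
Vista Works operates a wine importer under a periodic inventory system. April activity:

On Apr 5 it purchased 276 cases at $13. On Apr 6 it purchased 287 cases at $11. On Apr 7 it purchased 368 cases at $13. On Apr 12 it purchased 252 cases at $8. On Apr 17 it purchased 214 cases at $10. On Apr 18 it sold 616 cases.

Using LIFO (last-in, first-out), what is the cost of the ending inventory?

Ending inventory = $9,579

Apr 18, 616 sold [LIFO — newest first]: 214 @ $10 + 252 @ $8 + 150 @ $13 = $6,106
Ending inventory: 276 @ $13 + 287 @ $11 + 218 @ $13 = $9,579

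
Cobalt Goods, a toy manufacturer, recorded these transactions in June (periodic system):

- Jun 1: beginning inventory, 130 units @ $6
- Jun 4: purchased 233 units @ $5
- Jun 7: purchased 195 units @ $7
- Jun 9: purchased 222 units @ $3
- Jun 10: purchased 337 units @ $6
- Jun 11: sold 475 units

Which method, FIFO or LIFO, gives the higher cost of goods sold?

FIFO

FIFO COGS: 130 @ $6 + 233 @ $5 + 112 @ $7 = $2,729
LIFO COGS: 337 @ $6 + 138 @ $3 = $2,436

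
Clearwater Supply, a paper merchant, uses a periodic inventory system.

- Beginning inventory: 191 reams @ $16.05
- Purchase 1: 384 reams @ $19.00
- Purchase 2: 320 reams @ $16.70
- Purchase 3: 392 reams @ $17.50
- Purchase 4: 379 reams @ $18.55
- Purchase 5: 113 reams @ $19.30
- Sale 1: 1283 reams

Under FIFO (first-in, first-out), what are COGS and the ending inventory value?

COGS = $22,495.55; ending inventory = $9,281.35

Sale 1 (1283) [FIFO — oldest first]: 191 @ $16.05 + 384 @ $19.00 + 320 @ $16.70 + 388 @ $17.50 = $22,495.55
Ending inventory: 4 @ $17.50 + 379 @ $18.55 + 113 @ $19.30 = $9,281.35
Check: goods available $31,776.90 = COGS $22,495.55 + ending $9,281.35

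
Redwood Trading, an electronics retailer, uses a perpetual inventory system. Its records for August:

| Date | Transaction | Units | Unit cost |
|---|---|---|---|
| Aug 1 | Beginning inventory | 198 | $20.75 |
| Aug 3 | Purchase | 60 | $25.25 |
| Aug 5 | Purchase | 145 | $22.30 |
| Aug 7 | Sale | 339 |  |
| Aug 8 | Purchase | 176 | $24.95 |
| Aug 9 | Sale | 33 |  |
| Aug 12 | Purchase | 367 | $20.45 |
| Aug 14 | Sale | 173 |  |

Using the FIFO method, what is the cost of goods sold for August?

COGS = $12,399.90

Aug 7, 339 sold [FIFO — oldest first]: 198 @ $20.75 + 60 @ $25.25 + 81 @ $22.30 = $7,429.80
Aug 9, 33 sold [FIFO — oldest first]: 33 @ $22.30 = $735.90
Aug 14, 173 sold [FIFO — oldest first]: 31 @ $22.30 + 142 @ $24.95 = $4,234.20
Total COGS = $7,429.80 + $735.90 + $4,234.20 = $12,399.90
Ending inventory: 34 @ $24.95 + 367 @ $20.45 = $8,353.45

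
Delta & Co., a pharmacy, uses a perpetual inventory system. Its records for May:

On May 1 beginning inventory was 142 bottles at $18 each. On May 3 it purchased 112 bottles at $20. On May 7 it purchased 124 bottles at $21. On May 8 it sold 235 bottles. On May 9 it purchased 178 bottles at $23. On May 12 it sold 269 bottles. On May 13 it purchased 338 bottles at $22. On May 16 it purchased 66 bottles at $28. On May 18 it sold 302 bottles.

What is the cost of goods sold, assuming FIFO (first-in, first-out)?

May 8, 235 sold [FIFO — oldest first]: 142 @ $18 + 93 @ $20 = $4,416
May 12, 269 sold [FIFO — oldest first]: 19 @ $20 + 124 @ $21 + 126 @ $23 = $5,882
May 18, 302 sold [FIFO — oldest first]: 52 @ $23 + 250 @ $22 = $6,696
Total COGS = $4,416 + $5,882 + $6,696 = $16,994
Ending inventory: 88 @ $22 + 66 @ $28 = $3,784

COGS = $16,994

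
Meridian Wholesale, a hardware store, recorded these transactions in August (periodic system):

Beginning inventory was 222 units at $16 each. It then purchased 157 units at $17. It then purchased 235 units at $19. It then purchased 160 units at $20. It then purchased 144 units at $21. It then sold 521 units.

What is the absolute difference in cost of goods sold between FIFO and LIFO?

$1,428

FIFO COGS: 222 @ $16 + 157 @ $17 + 142 @ $19 = $8,919
LIFO COGS: 144 @ $21 + 160 @ $20 + 217 @ $19 = $10,347
Difference = |$8,919 − $10,347| = $1,428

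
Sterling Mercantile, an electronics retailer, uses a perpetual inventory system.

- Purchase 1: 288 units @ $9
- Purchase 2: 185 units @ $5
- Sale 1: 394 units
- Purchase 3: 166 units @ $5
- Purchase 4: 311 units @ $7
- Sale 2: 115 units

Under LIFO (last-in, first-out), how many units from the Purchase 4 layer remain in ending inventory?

Sale 1 (394) [LIFO — newest first]: 185 @ $5 + 209 @ $9 = $2,806
Sale 2 (115) [LIFO — newest first]: 115 @ $7 = $805
Total COGS = $2,806 + $805 = $3,611
Ending inventory: 79 @ $9 + 166 @ $5 + 196 @ $7 = $2,913

196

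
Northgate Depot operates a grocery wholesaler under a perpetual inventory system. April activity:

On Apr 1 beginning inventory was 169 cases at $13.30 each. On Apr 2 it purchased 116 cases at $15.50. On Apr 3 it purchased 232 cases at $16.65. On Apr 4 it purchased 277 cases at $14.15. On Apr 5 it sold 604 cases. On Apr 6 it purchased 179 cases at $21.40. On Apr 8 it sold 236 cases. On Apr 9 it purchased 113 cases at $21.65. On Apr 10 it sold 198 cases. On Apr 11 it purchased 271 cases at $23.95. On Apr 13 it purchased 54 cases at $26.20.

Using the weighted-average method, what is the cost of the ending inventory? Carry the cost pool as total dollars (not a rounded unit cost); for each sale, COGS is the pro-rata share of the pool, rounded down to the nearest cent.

Ending inventory = $8,851.07

After Apr 1: 169 on hand, pool $2,247.70 (≈ $13.3000 each)
After Apr 2: 285 on hand, pool $4,045.70 (≈ $14.1954 each)
After Apr 3: 517 on hand, pool $7,908.50 (≈ $15.2969 each)
After Apr 4: 794 on hand, pool $11,828.05 (≈ $14.8968 each)
Apr 5, sell 604: 604/794 × $11,828.05 → $8,997.66
After Apr 6: 369 on hand, pool $6,660.99 (≈ $18.0515 each)
Apr 8, sell 236: 236/369 × $6,660.99 → $4,260.14
After Apr 9: 246 on hand, pool $4,847.30 (≈ $19.7045 each)
Apr 10, sell 198: 198/246 × $4,847.30 → $3,901.48
After Apr 11: 319 on hand, pool $7,436.27 (≈ $23.3112 each)
After Apr 13: 373 on hand, pool $8,851.07 (≈ $23.7294 each)
Total COGS = $8,997.66 + $4,260.14 + $3,901.48 = $17,159.28
Ending inventory (cost pool remaining) = $8,851.07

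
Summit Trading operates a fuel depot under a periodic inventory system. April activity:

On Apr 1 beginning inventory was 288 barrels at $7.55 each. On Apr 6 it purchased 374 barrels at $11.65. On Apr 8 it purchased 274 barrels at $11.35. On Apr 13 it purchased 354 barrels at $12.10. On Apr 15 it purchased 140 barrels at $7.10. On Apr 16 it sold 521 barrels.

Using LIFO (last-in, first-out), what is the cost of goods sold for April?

Apr 16, 521 sold [LIFO — newest first]: 140 @ $7.10 + 354 @ $12.10 + 27 @ $11.35 = $5,583.85
Ending inventory: 288 @ $7.55 + 374 @ $11.65 + 247 @ $11.35 = $9,334.95

COGS = $5,583.85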